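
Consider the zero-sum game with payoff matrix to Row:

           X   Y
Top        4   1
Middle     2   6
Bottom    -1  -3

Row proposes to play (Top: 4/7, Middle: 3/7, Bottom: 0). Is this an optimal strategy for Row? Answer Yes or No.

Against X this mix gives (4/7)·4 + (3/7)·2 = 22/7.
Against Y this mix gives (4/7)·1 + (3/7)·6 = 22/7.
All of Column's active replies (X, Y) yield 22/7, and no column does worse for Row. The mix makes Column indifferent and guarantees 22/7, so it is optimal.

Yes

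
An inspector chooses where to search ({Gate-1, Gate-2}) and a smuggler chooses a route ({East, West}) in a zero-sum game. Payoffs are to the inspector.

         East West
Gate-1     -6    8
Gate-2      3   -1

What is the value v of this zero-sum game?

Row minima: Gate-1 → -6, Gate-2 → -1; maximin = -1.
Column maxima: East → 3, West → 8; minimax = 3.
-1 ≠ 3, so there is no saddle point; optimal play is mixed.
Let the inspector play Gate-1 with probability p. Expected payoff against East: (-6)p + 3(1−p) = −9p + 3; against West: 8p + (-1)(1−p) = 9p − 1.
Setting these equal: −9p + 3 = 9p − 1 ⇒ −18p = -4 ⇒ p = 2/9, and the value is (-9)·(2/9) + 3 = 1.
For the smuggler: with q = P(East), equating Gate-1's and Gate-2's payoffs gives −14q + 8 = 4q − 1 ⇒ q = 1/2.

1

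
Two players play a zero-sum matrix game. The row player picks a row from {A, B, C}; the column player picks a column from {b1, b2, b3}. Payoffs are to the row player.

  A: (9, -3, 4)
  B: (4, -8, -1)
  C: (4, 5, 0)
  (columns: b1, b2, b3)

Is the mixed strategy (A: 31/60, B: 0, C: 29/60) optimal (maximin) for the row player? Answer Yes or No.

No

Against b1 this mix gives (31/60)·9 + (29/60)·4 = 79/12.
Against b2 this mix gives (31/60)·(-3) + (29/60)·5 = 13/15.
Against b3 this mix gives (31/60)·4 + (29/60)·0 = 31/15.
The column player will play b2, holding the row player to 13/15. Shifting weight toward the row that does better against b2 would raise this floor (the equalizing mix achieves 5/3 against both b2 and b3), so the proposed strategy is not optimal.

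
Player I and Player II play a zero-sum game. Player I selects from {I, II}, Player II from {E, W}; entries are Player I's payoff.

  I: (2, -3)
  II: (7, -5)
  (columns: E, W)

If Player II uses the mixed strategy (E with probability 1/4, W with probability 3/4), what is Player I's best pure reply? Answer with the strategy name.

I

Expected payoff of I: (1/4)·2 + (3/4)·(-3) = -7/4.
Expected payoff of II: (1/4)·7 + (3/4)·(-5) = -2.
The largest is -7/4, so Player I's best response is I.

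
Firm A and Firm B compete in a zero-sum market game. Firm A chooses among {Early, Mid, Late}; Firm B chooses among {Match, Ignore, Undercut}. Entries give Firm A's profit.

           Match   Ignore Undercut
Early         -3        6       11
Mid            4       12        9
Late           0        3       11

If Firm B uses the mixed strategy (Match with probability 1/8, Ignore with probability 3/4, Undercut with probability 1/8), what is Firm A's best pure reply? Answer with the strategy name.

Mid

Expected payoff of Early: (1/8)·(-3) + (3/4)·6 + (1/8)·11 = 11/2.
Expected payoff of Mid: (1/8)·4 + (3/4)·12 + (1/8)·9 = 85/8.
Expected payoff of Late: (1/8)·0 + (3/4)·3 + (1/8)·11 = 29/8.
The largest is 85/8, so Firm A's best response is Mid.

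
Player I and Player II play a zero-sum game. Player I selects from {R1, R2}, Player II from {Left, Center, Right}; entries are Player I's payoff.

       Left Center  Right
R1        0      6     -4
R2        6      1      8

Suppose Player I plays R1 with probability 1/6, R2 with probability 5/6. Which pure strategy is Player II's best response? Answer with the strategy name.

If Player II plays Left, Player I's expected payoff is (1/6)·0 + (5/6)·6 = 5.
If Player II plays Center, Player I's expected payoff is (1/6)·6 + (5/6)·1 = 11/6.
If Player II plays Right, Player I's expected payoff is (1/6)·(-4) + (5/6)·8 = 6.
Player II minimizes Player I's payoff; the smallest is 11/6, so the best response is Center.

Center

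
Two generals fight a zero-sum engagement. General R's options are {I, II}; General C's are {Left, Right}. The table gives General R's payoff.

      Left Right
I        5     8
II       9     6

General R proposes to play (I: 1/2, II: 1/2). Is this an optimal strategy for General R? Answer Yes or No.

Against Left this mix gives (1/2)·5 + (1/2)·9 = 7.
Against Right this mix gives (1/2)·8 + (1/2)·6 = 7.
All of General C's active replies (Left, Right) yield 7, and no column does worse for General R. The mix makes General C indifferent and guarantees 7, so it is optimal.

Yes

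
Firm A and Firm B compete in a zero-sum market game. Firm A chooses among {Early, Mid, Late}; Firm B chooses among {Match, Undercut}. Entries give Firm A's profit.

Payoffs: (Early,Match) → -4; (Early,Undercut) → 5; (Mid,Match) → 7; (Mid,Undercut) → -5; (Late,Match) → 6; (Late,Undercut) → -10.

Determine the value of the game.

5/7

Row minima: Early → -4, Mid → -5, Late → -10; maximin = -4.
Column maxima: Match → 7, Undercut → 5; minimax = 5.
-4 ≠ 5, so there is no saddle point; optimal play is mixed.
Late is strictly dominated by Mid, so Firm A never plays it.
On the remaining 2×2 (Early, Mid vs Match, Undercut):
Let Firm A play Early with probability p. Expected payoff against Match: (-4)p + 7(1−p) = −11p + 7; against Undercut: 5p + (-5)(1−p) = 10p − 5.
Setting these equal: −11p + 7 = 10p − 5 ⇒ −21p = -12 ⇒ p = 4/7, and the value is (-11)·(4/7) + 7 = 5/7.
For Firm B: with q = P(Match), equating Early's and Mid's payoffs gives −9q + 5 = 12q − 5 ⇒ q = 10/21.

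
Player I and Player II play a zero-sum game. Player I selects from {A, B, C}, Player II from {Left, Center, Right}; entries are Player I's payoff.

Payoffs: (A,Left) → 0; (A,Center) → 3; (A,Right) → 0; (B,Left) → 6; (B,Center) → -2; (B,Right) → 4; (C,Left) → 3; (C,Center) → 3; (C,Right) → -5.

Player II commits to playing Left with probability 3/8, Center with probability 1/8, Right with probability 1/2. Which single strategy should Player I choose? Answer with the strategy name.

Expected payoff of A: (3/8)·0 + (1/8)·3 + (1/2)·0 = 3/8.
Expected payoff of B: (3/8)·6 + (1/8)·(-2) + (1/2)·4 = 4.
Expected payoff of C: (3/8)·3 + (1/8)·3 + (1/2)·(-5) = -1.
The largest is 4, so Player I's best response is B.

B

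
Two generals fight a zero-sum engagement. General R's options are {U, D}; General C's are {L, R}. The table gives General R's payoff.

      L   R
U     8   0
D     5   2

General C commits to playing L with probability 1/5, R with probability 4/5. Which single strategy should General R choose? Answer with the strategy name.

Expected payoff of U: (1/5)·8 + (4/5)·0 = 8/5.
Expected payoff of D: (1/5)·5 + (4/5)·2 = 13/5.
The largest is 13/5, so General R's best response is D.

D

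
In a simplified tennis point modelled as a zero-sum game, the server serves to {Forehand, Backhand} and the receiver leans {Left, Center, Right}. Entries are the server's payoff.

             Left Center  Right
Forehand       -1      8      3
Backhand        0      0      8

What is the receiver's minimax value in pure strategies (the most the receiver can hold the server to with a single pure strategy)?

0

Column maxima: Left → 0, Center → 8, Right → 8.
The smallest of these is 0.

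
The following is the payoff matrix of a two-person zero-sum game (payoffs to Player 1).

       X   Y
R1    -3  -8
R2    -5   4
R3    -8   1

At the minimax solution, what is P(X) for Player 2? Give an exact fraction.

6/7

Row minima: R1 → -8, R2 → -5, R3 → -8; maximin = -5.
Column maxima: X → -3, Y → 4; minimax = -3.
-5 ≠ -3, so there is no saddle point; optimal play is mixed.
R3 is strictly dominated by R2, so Player 1 never plays it.
On the remaining 2×2 (R1, R2 vs X, Y):
Let Player 1 play R1 with probability p. Expected payoff against X: (-3)p + (-5)(1−p) = 2p − 5; against Y: (-8)p + 4(1−p) = −12p + 4.
Setting these equal: 2p − 5 = −12p + 4 ⇒ 14p = 9 ⇒ p = 9/14, and the value is (2)·(9/14) − 5 = -26/7.
For Player 2: with q = P(X), equating R1's and R2's payoffs gives 5q − 8 = −9q + 4 ⇒ q = 6/7.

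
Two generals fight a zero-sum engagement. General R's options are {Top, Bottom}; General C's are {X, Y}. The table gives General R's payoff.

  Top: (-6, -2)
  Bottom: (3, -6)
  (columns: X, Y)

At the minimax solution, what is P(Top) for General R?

Row minima: Top → -6, Bottom → -6; maximin = -6.
Column maxima: X → 3, Y → -2; minimax = -2.
-6 ≠ -2, so there is no saddle point; optimal play is mixed.
Let General R play Top with probability p. Expected payoff against X: (-6)p + 3(1−p) = −9p + 3; against Y: (-2)p + (-6)(1−p) = 4p − 6.
Setting these equal: −9p + 3 = 4p − 6 ⇒ −13p = -9 ⇒ p = 9/13, and the value is (-9)·(9/13) + 3 = -42/13.
For General C: with q = P(X), equating Top's and Bottom's payoffs gives −4q − 2 = 9q − 6 ⇒ q = 4/13.

9/13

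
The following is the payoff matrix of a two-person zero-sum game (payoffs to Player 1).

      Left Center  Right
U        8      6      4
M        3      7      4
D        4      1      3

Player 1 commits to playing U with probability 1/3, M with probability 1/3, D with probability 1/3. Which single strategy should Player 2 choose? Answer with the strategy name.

If Player 2 plays Left, Player 1's expected payoff is (1/3)·8 + (1/3)·3 + (1/3)·4 = 5.
If Player 2 plays Center, Player 1's expected payoff is (1/3)·6 + (1/3)·7 + (1/3)·1 = 14/3.
If Player 2 plays Right, Player 1's expected payoff is (1/3)·4 + (1/3)·4 + (1/3)·3 = 11/3.
Player 2 minimizes Player 1's payoff; the smallest is 11/3, so the best response is Right.

Right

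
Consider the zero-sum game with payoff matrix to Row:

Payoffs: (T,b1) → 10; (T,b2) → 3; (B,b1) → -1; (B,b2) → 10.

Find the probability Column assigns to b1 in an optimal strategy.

Row minima: T → 3, B → -1; maximin = 3.
Column maxima: b1 → 10, b2 → 10; minimax = 10.
3 ≠ 10, so there is no saddle point; optimal play is mixed.
Let Row play T with probability p. Expected payoff against b1: 10p + (-1)(1−p) = 11p − 1; against b2: 3p + 10(1−p) = −7p + 10.
Setting these equal: 11p − 1 = −7p + 10 ⇒ 18p = 11 ⇒ p = 11/18, and the value is (11)·(11/18) − 1 = 103/18.
For Column: with q = P(b1), equating T's and B's payoffs gives 7q + 3 = −11q + 10 ⇒ q = 7/18.

7/18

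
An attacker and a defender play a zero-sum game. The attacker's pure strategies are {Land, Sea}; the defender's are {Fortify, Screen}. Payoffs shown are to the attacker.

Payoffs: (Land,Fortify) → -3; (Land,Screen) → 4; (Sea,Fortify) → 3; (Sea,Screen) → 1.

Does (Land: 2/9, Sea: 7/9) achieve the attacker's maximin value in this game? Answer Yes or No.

Yes

Against Fortify this mix gives (2/9)·(-3) + (7/9)·3 = 5/3.
Against Screen this mix gives (2/9)·4 + (7/9)·1 = 5/3.
All of the defender's active replies (Fortify, Screen) yield 5/3, and no column does worse for the attacker. The mix makes the defender indifferent and guarantees 5/3, so it is optimal.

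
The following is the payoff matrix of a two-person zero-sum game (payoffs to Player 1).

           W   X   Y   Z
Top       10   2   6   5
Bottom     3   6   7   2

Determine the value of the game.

Row minima: Top → 2, Bottom → 2; maximin = 2.
Column maxima: W → 10, X → 6, Y → 7, Z → 5; minimax = 5.
2 ≠ 5, so there is no saddle point; optimal play is mixed.
W is strictly dominated by Z (it gives Player 1 strictly more in every row), so Player 2 never plays it.
Y is strictly dominated by X (it gives Player 1 strictly more in every row), so Player 2 never plays it.
On the remaining 2×2 (Top, Bottom vs X, Z):
Let Player 1 play Top with probability p. Expected payoff against X: 2p + 6(1−p) = −4p + 6; against Z: 5p + 2(1−p) = 3p + 2.
Setting these equal: −4p + 6 = 3p + 2 ⇒ −7p = -4 ⇒ p = 4/7, and the value is (-4)·(4/7) + 6 = 26/7.
For Player 2: with q = P(X), equating Top's and Bottom's payoffs gives −3q + 5 = 4q + 2 ⇒ q = 3/7.

26/7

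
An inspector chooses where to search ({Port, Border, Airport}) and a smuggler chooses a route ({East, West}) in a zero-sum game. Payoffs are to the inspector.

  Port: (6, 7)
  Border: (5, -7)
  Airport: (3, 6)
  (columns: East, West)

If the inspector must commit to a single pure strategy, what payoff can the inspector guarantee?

Row minima: Port → 6, Border → -7, Airport → 3.
The best of these is 6.

6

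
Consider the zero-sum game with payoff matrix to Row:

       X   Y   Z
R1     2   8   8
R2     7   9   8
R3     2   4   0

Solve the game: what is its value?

Row minima: R1 → 2, R2 → 7, R3 → 0; maximin = 7.
Column maxima: X → 7, Y → 9, Z → 8; minimax = 7.
Since maximin = minimax = 7, there is a saddle point and the value is 7.

7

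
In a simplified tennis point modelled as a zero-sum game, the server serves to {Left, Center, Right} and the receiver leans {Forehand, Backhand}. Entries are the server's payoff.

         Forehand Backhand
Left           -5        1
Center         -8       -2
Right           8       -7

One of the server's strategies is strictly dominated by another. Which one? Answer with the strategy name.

Left gives a strictly higher payoff than Center against every column: -5 > -8, 1 > -2.
So Center is strictly dominated and the server never plays it.

Center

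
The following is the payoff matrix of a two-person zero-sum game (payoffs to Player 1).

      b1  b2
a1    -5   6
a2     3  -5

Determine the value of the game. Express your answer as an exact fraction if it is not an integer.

-7/19

Row minima: a1 → -5, a2 → -5; maximin = -5.
Column maxima: b1 → 3, b2 → 6; minimax = 3.
-5 ≠ 3, so there is no saddle point; optimal play is mixed.
Let Player 1 play a1 with probability p. Expected payoff against b1: (-5)p + 3(1−p) = −8p + 3; against b2: 6p + (-5)(1−p) = 11p − 5.
Setting these equal: −8p + 3 = 11p − 5 ⇒ −19p = -8 ⇒ p = 8/19, and the value is (-8)·(8/19) + 3 = -7/19.
For Player 2: with q = P(b1), equating a1's and a2's payoffs gives −11q + 6 = 8q − 5 ⇒ q = 11/19.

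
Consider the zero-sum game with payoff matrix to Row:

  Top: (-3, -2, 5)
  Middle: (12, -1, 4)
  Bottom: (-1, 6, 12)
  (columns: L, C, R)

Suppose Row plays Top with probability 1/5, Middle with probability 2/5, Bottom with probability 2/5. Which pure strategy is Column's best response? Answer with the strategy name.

C

If Column plays L, Row's expected payoff is (1/5)·(-3) + (2/5)·12 + (2/5)·(-1) = 19/5.
If Column plays C, Row's expected payoff is (1/5)·(-2) + (2/5)·(-1) + (2/5)·6 = 8/5.
If Column plays R, Row's expected payoff is (1/5)·5 + (2/5)·4 + (2/5)·12 = 37/5.
Column minimizes Row's payoff; the smallest is 8/5, so the best response is C.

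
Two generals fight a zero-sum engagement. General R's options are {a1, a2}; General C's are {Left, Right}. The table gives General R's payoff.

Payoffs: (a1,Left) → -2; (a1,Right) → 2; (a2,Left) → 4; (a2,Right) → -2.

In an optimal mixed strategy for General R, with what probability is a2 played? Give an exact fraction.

Row minima: a1 → -2, a2 → -2; maximin = -2.
Column maxima: Left → 4, Right → 2; minimax = 2.
-2 ≠ 2, so there is no saddle point; optimal play is mixed.
Let General R play a1 with probability p. Expected payoff against Left: (-2)p + 4(1−p) = −6p + 4; against Right: 2p + (-2)(1−p) = 4p − 2.
Setting these equal: −6p + 4 = 4p − 2 ⇒ −10p = -6 ⇒ p = 3/5, and the value is (-6)·(3/5) + 4 = 2/5.
For General C: with q = P(Left), equating a1's and a2's payoffs gives −4q + 2 = 6q − 2 ⇒ q = 2/5.

2/5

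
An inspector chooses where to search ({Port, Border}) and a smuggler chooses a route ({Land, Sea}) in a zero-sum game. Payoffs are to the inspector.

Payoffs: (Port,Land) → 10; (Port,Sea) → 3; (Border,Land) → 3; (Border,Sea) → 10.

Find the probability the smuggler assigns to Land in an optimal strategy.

1/2

Row minima: Port → 3, Border → 3; maximin = 3.
Column maxima: Land → 10, Sea → 10; minimax = 10.
3 ≠ 10, so there is no saddle point; optimal play is mixed.
Let the inspector play Port with probability p. Expected payoff against Land: 10p + 3(1−p) = 7p + 3; against Sea: 3p + 10(1−p) = −7p + 10.
Setting these equal: 7p + 3 = −7p + 10 ⇒ 14p = 7 ⇒ p = 1/2, and the value is (7)·(1/2) + 3 = 13/2.
For the smuggler: with q = P(Land), equating Port's and Border's payoffs gives 7q + 3 = −7q + 10 ⇒ q = 1/2.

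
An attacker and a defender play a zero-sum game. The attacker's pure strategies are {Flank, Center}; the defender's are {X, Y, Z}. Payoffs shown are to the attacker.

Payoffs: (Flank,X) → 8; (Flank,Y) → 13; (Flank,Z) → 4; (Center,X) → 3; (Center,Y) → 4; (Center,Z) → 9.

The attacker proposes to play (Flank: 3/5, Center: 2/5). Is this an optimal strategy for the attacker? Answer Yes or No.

Yes

Against X this mix gives (3/5)·8 + (2/5)·3 = 6.
Against Y this mix gives (3/5)·13 + (2/5)·4 = 47/5.
Against Z this mix gives (3/5)·4 + (2/5)·9 = 6.
All of the defender's active replies (X, Z) yield 6, and no column does worse for the attacker. The mix makes the defender indifferent and guarantees 6, so it is optimal.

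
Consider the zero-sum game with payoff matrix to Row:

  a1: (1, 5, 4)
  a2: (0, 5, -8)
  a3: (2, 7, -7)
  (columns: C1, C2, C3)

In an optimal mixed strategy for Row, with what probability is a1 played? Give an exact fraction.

3/4

Row minima: a1 → 1, a2 → -8, a3 → -7; maximin = 1.
Column maxima: C1 → 2, C2 → 7, C3 → 4; minimax = 2.
1 ≠ 2, so there is no saddle point; optimal play is mixed.
a2 is strictly dominated by a3, so Row never plays it.
C2 is strictly dominated by C1 (it gives Row strictly more in every row), so Column never plays it.
On the remaining 2×2 (a1, a3 vs C1, C3):
Let Row play a1 with probability p. Expected payoff against C1: 1p + 2(1−p) = −p + 2; against C3: 4p + (-7)(1−p) = 11p − 7.
Setting these equal: −p + 2 = 11p − 7 ⇒ −12p = -9 ⇒ p = 3/4, and the value is (-1)·(3/4) + 2 = 5/4.
For Column: with q = P(C1), equating a1's and a3's payoffs gives −3q + 4 = 9q − 7 ⇒ q = 11/12.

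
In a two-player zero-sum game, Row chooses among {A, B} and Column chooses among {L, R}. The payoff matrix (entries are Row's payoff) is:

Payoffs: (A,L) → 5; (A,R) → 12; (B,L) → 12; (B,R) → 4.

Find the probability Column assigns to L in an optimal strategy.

Row minima: A → 5, B → 4; maximin = 5.
Column maxima: L → 12, R → 12; minimax = 12.
5 ≠ 12, so there is no saddle point; optimal play is mixed.
Let Row play A with probability p. Expected payoff against L: 5p + 12(1−p) = −7p + 12; against R: 12p + 4(1−p) = 8p + 4.
Setting these equal: −7p + 12 = 8p + 4 ⇒ −15p = -8 ⇒ p = 8/15, and the value is (-7)·(8/15) + 12 = 124/15.
For Column: with q = P(L), equating A's and B's payoffs gives −7q + 12 = 8q + 4 ⇒ q = 8/15.

8/15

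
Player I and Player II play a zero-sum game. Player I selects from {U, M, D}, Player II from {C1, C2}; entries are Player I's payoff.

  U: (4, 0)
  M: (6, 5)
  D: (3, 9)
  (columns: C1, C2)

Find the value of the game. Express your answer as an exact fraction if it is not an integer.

Row minima: U → 0, M → 5, D → 3; maximin = 5.
Column maxima: C1 → 6, C2 → 9; minimax = 6.
5 ≠ 6, so there is no saddle point; optimal play is mixed.
U is strictly dominated by M, so Player I never plays it.
On the remaining 2×2 (M, D vs C1, C2):
Let Player I play M with probability p. Expected payoff against C1: 6p + 3(1−p) = 3p + 3; against C2: 5p + 9(1−p) = −4p + 9.
Setting these equal: 3p + 3 = −4p + 9 ⇒ 7p = 6 ⇒ p = 6/7, and the value is (3)·(6/7) + 3 = 39/7.
For Player II: with q = P(C1), equating M's and D's payoffs gives q + 5 = −6q + 9 ⇒ q = 4/7.

39/7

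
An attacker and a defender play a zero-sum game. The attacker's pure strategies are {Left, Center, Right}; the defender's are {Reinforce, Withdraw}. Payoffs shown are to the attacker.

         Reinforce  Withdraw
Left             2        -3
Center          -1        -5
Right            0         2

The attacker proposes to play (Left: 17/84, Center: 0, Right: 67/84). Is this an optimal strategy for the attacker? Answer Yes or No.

Against Reinforce this mix gives (17/84)·2 + (67/84)·0 = 17/42.
Against Withdraw this mix gives (17/84)·(-3) + (67/84)·2 = 83/84.
The defender will play Reinforce, holding the attacker to 17/42. Shifting weight toward the row that does better against Reinforce would raise this floor (the equalizing mix achieves 4/7 against both Reinforce and Withdraw), so the proposed strategy is not optimal.

No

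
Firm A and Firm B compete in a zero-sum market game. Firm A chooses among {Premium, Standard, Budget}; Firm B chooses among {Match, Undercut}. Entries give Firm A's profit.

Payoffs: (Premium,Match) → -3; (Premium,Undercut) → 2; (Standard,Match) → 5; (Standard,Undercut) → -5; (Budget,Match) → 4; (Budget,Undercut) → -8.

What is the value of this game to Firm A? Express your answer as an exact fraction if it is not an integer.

Row minima: Premium → -3, Standard → -5, Budget → -8; maximin = -3.
Column maxima: Match → 5, Undercut → 2; minimax = 2.
-3 ≠ 2, so there is no saddle point; optimal play is mixed.
Budget is strictly dominated by Standard, so Firm A never plays it.
On the remaining 2×2 (Premium, Standard vs Match, Undercut):
Let Firm A play Premium with probability p. Expected payoff against Match: (-3)p + 5(1−p) = −8p + 5; against Undercut: 2p + (-5)(1−p) = 7p − 5.
Setting these equal: −8p + 5 = 7p − 5 ⇒ −15p = -10 ⇒ p = 2/3, and the value is (-8)·(2/3) + 5 = -1/3.
For Firm B: with q = P(Match), equating Premium's and Standard's payoffs gives −5q + 2 = 10q − 5 ⇒ q = 7/15.

-1/3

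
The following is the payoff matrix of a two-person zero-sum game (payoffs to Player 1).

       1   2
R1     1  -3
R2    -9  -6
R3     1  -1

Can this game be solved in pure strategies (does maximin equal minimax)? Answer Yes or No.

Yes

Row minima: R1 → -3, R2 → -9, R3 → -1; maximin = -1.
Column maxima: 1 → 1, 2 → -1; minimax = -1.
maximin = minimax = -1, so a saddle point exists.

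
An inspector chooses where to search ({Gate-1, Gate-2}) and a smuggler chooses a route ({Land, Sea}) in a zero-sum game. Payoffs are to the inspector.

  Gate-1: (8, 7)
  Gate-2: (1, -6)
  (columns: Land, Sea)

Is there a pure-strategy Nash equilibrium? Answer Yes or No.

Row minima: Gate-1 → 7, Gate-2 → -6; maximin = 7.
Column maxima: Land → 8, Sea → 7; minimax = 7.
maximin = minimax = 7, so a saddle point exists.

Yes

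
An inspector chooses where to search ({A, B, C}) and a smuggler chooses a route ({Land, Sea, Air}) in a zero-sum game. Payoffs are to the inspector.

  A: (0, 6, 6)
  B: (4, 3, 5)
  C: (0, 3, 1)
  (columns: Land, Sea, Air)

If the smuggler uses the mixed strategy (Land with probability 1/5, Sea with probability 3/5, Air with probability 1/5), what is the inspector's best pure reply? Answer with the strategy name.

Expected payoff of A: (1/5)·0 + (3/5)·6 + (1/5)·6 = 24/5.
Expected payoff of B: (1/5)·4 + (3/5)·3 + (1/5)·5 = 18/5.
Expected payoff of C: (1/5)·0 + (3/5)·3 + (1/5)·1 = 2.
The largest is 24/5, so the inspector's best response is A.

A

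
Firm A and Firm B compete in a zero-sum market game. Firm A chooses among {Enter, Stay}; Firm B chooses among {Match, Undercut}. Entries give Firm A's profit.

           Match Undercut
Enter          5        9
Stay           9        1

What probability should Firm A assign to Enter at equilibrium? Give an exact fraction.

2/3

Row minima: Enter → 5, Stay → 1; maximin = 5.
Column maxima: Match → 9, Undercut → 9; minimax = 9.
5 ≠ 9, so there is no saddle point; optimal play is mixed.
Let Firm A play Enter with probability p. Expected payoff against Match: 5p + 9(1−p) = −4p + 9; against Undercut: 9p + 1(1−p) = 8p + 1.
Setting these equal: −4p + 9 = 8p + 1 ⇒ −12p = -8 ⇒ p = 2/3, and the value is (-4)·(2/3) + 9 = 19/3.
For Firm B: with q = P(Match), equating Enter's and Stay's payoffs gives −4q + 9 = 8q + 1 ⇒ q = 2/3.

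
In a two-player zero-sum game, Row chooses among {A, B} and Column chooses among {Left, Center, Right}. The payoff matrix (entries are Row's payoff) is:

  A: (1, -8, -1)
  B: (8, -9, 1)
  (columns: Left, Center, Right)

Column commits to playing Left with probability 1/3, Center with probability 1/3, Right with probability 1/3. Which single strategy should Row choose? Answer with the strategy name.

Expected payoff of A: (1/3)·1 + (1/3)·(-8) + (1/3)·(-1) = -8/3.
Expected payoff of B: (1/3)·8 + (1/3)·(-9) + (1/3)·1 = 0.
The largest is 0, so Row's best response is B.

B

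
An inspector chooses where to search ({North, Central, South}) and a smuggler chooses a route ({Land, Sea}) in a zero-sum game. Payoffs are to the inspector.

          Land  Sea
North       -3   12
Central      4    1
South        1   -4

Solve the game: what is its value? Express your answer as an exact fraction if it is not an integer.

Row minima: North → -3, Central → 1, South → -4; maximin = 1.
Column maxima: Land → 4, Sea → 12; minimax = 4.
1 ≠ 4, so there is no saddle point; optimal play is mixed.
South is strictly dominated by Central, so the inspector never plays it.
On the remaining 2×2 (North, Central vs Land, Sea):
Let the inspector play North with probability p. Expected payoff against Land: (-3)p + 4(1−p) = −7p + 4; against Sea: 12p + 1(1−p) = 11p + 1.
Setting these equal: −7p + 4 = 11p + 1 ⇒ −18p = -3 ⇒ p = 1/6, and the value is (-7)·(1/6) + 4 = 17/6.
For the smuggler: with q = P(Land), equating North's and Central's payoffs gives −15q + 12 = 3q + 1 ⇒ q = 11/18.

17/6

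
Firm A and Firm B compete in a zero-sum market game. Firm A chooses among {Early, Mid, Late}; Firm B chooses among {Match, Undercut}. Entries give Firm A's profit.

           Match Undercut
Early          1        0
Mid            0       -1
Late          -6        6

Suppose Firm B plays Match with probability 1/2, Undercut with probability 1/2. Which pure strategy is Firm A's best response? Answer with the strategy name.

Expected payoff of Early: (1/2)·1 + (1/2)·0 = 1/2.
Expected payoff of Mid: (1/2)·0 + (1/2)·(-1) = -1/2.
Expected payoff of Late: (1/2)·(-6) + (1/2)·6 = 0.
The largest is 1/2, so Firm A's best response is Early.

Early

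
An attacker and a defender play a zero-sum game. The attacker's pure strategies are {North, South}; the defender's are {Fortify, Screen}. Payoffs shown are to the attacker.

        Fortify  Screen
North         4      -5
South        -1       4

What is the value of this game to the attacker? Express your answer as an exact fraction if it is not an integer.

11/14

Row minima: North → -5, South → -1; maximin = -1.
Column maxima: Fortify → 4, Screen → 4; minimax = 4.
-1 ≠ 4, so there is no saddle point; optimal play is mixed.
Let the attacker play North with probability p. Expected payoff against Fortify: 4p + (-1)(1−p) = 5p − 1; against Screen: (-5)p + 4(1−p) = −9p + 4.
Setting these equal: 5p − 1 = −9p + 4 ⇒ 14p = 5 ⇒ p = 5/14, and the value is (5)·(5/14) − 1 = 11/14.
For the defender: with q = P(Fortify), equating North's and South's payoffs gives 9q − 5 = −5q + 4 ⇒ q = 9/14.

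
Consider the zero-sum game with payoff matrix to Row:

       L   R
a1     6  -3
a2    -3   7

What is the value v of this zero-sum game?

Row minima: a1 → -3, a2 → -3; maximin = -3.
Column maxima: L → 6, R → 7; minimax = 6.
-3 ≠ 6, so there is no saddle point; optimal play is mixed.
Let Row play a1 with probability p. Expected payoff against L: 6p + (-3)(1−p) = 9p − 3; against R: (-3)p + 7(1−p) = −10p + 7.
Setting these equal: 9p − 3 = −10p + 7 ⇒ 19p = 10 ⇒ p = 10/19, and the value is (9)·(10/19) − 3 = 33/19.
For Column: with q = P(L), equating a1's and a2's payoffs gives 9q − 3 = −10q + 7 ⇒ q = 10/19.

33/19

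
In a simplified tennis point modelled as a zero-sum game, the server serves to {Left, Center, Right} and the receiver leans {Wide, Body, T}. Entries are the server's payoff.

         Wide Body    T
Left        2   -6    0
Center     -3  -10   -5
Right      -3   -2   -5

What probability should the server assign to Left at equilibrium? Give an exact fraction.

1/3

Row minima: Left → -6, Center → -10, Right → -5; maximin = -5.
Column maxima: Wide → 2, Body → -2, T → 0; minimax = -2.
-5 ≠ -2, so there is no saddle point; optimal play is mixed.
Center is strictly dominated by Left, so the server never plays it.
Wide is strictly dominated by T (it gives the server strictly more in every row), so the receiver never plays it.
On the remaining 2×2 (Left, Right vs Body, T):
Let the server play Left with probability p. Expected payoff against Body: (-6)p + (-2)(1−p) = −4p − 2; against T: 0p + (-5)(1−p) = 5p − 5.
Setting these equal: −4p − 2 = 5p − 5 ⇒ −9p = -3 ⇒ p = 1/3, and the value is (-4)·(1/3) − 2 = -10/3.
For the receiver: with q = P(Body), equating Left's and Right's payoffs gives −6q = 3q − 5 ⇒ q = 5/9.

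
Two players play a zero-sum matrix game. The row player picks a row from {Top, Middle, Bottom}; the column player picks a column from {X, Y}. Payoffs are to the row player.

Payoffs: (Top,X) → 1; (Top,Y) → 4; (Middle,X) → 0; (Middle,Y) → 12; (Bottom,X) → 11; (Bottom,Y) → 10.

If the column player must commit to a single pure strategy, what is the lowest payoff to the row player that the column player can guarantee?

Column maxima: X → 11, Y → 12.
The smallest of these is 11.

11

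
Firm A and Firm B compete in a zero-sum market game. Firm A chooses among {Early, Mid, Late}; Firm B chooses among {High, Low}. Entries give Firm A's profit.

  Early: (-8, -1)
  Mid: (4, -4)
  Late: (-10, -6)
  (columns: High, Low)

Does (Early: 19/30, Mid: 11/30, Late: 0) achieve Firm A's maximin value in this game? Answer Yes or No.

Against High this mix gives (19/30)·(-8) + (11/30)·4 = -18/5.
Against Low this mix gives (19/30)·(-1) + (11/30)·(-4) = -21/10.
Firm B will play High, holding Firm A to -18/5. Shifting weight toward the row that does better against High would raise this floor (the equalizing mix achieves -12/5 against both High and Low), so the proposed strategy is not optimal.

No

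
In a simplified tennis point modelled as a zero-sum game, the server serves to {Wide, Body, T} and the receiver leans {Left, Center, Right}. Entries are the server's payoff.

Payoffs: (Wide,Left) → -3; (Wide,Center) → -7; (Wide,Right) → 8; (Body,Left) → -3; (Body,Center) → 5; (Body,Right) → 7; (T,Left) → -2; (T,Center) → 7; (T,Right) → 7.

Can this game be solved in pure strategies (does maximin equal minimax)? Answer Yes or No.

Row minima: Wide → -7, Body → -3, T → -2; maximin = -2.
Column maxima: Left → -2, Center → 7, Right → 8; minimax = -2.
maximin = minimax = -2, so a saddle point exists.

Yes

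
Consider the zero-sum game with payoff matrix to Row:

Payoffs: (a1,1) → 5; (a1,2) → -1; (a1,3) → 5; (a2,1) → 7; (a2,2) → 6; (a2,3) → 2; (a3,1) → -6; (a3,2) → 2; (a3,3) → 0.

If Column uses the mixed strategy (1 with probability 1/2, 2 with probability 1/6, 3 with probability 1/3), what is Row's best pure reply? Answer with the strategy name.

a2

Expected payoff of a1: (1/2)·5 + (1/6)·(-1) + (1/3)·5 = 4.
Expected payoff of a2: (1/2)·7 + (1/6)·6 + (1/3)·2 = 31/6.
Expected payoff of a3: (1/2)·(-6) + (1/6)·2 + (1/3)·0 = -8/3.
The largest is 31/6, so Row's best response is a2.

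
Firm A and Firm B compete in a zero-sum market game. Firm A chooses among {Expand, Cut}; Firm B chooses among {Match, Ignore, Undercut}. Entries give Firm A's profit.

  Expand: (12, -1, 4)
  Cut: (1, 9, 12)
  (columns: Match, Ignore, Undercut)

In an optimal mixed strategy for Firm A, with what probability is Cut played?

Row minima: Expand → -1, Cut → 1; maximin = 1.
Column maxima: Match → 12, Ignore → 9, Undercut → 12; minimax = 9.
1 ≠ 9, so there is no saddle point; optimal play is mixed.
Undercut is strictly dominated by Ignore (it gives Firm A strictly more in every row), so Firm B never plays it.
On the remaining 2×2 (Expand, Cut vs Match, Ignore):
Let Firm A play Expand with probability p. Expected payoff against Match: 12p + 1(1−p) = 11p + 1; against Ignore: (-1)p + 9(1−p) = −10p + 9.
Setting these equal: 11p + 1 = −10p + 9 ⇒ 21p = 8 ⇒ p = 8/21, and the value is (11)·(8/21) + 1 = 109/21.
For Firm B: with q = P(Match), equating Expand's and Cut's payoffs gives 13q − 1 = −8q + 9 ⇒ q = 10/21.

13/21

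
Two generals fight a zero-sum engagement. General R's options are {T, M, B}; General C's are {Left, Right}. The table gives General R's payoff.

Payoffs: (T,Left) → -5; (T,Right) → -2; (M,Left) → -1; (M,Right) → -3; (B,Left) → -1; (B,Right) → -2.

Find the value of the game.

-2

Row minima: T → -5, M → -3, B → -2; maximin = -2.
Column maxima: Left → -1, Right → -2; minimax = -2.
Since maximin = minimax = -2, there is a saddle point and the value is -2.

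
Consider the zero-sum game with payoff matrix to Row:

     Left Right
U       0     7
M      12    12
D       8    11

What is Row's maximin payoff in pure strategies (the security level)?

Row minima: U → 0, M → 12, D → 8.
The best of these is 12.

12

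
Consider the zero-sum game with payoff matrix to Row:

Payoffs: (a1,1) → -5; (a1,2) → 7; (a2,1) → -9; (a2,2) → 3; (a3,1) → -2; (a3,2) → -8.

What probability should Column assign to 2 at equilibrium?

1/6

Row minima: a1 → -5, a2 → -9, a3 → -8; maximin = -5.
Column maxima: 1 → -2, 2 → 7; minimax = -2.
-5 ≠ -2, so there is no saddle point; optimal play is mixed.
a2 is strictly dominated by a1, so Row never plays it.
On the remaining 2×2 (a1, a3 vs 1, 2):
Let Row play a1 with probability p. Expected payoff against 1: (-5)p + (-2)(1−p) = −3p − 2; against 2: 7p + (-8)(1−p) = 15p − 8.
Setting these equal: −3p − 2 = 15p − 8 ⇒ −18p = -6 ⇒ p = 1/3, and the value is (-3)·(1/3) − 2 = -3.
For Column: with q = P(1), equating a1's and a3's payoffs gives −12q + 7 = 6q − 8 ⇒ q = 5/6.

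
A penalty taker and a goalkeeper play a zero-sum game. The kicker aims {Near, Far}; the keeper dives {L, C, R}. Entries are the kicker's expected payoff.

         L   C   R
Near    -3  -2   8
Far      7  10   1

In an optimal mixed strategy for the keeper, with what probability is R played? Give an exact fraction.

10/17

Row minima: Near → -3, Far → 1; maximin = 1.
Column maxima: L → 7, C → 10, R → 8; minimax = 7.
1 ≠ 7, so there is no saddle point; optimal play is mixed.
C is strictly dominated by L (it gives the kicker strictly more in every row), so the keeper never plays it.
On the remaining 2×2 (Near, Far vs L, R):
Let the kicker play Near with probability p. Expected payoff against L: (-3)p + 7(1−p) = −10p + 7; against R: 8p + 1(1−p) = 7p + 1.
Setting these equal: −10p + 7 = 7p + 1 ⇒ −17p = -6 ⇒ p = 6/17, and the value is (-10)·(6/17) + 7 = 59/17.
For the keeper: with q = P(L), equating Near's and Far's payoffs gives −11q + 8 = 6q + 1 ⇒ q = 7/17.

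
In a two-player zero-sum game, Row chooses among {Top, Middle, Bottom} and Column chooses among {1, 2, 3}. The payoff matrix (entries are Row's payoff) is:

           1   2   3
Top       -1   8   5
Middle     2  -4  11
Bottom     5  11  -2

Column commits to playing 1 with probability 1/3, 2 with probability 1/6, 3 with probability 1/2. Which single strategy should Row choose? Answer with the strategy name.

Expected payoff of Top: (1/3)·(-1) + (1/6)·8 + (1/2)·5 = 7/2.
Expected payoff of Middle: (1/3)·2 + (1/6)·(-4) + (1/2)·11 = 11/2.
Expected payoff of Bottom: (1/3)·5 + (1/6)·11 + (1/2)·(-2) = 5/2.
The largest is 11/2, so Row's best response is Middle.

Middle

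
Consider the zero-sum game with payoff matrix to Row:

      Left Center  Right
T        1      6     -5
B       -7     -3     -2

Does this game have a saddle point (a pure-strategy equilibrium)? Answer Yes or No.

No

Row minima: T → -5, B → -7; maximin = -5.
Column maxima: Left → 1, Center → 6, Right → -2; minimax = -2.
-5 ≠ -2, so no pure-strategy equilibrium exists.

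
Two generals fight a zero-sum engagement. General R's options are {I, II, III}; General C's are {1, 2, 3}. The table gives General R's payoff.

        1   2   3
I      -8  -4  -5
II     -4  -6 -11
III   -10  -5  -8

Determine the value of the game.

Row minima: I → -8, II → -11, III → -10; maximin = -8.
Column maxima: 1 → -4, 2 → -4, 3 → -5; minimax = -5.
-8 ≠ -5, so there is no saddle point; optimal play is mixed.
III is strictly dominated by I, so General R never plays it.
2 is strictly dominated by 3 (it gives General R strictly more in every row), so General C never plays it.
On the remaining 2×2 (I, II vs 1, 3):
Let General R play I with probability p. Expected payoff against 1: (-8)p + (-4)(1−p) = −4p − 4; against 3: (-5)p + (-11)(1−p) = 6p − 11.
Setting these equal: −4p − 4 = 6p − 11 ⇒ −10p = -7 ⇒ p = 7/10, and the value is (-4)·(7/10) − 4 = -34/5.
For General C: with q = P(1), equating I's and II's payoffs gives −3q − 5 = 7q − 11 ⇒ q = 3/5.

-34/5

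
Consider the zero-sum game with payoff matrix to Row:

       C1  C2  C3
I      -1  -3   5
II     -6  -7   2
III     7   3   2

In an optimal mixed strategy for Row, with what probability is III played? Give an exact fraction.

8/9

Row minima: I → -3, II → -7, III → 2; maximin = 2.
Column maxima: C1 → 7, C2 → 3, C3 → 5; minimax = 3.
2 ≠ 3, so there is no saddle point; optimal play is mixed.
II is strictly dominated by I, so Row never plays it.
C1 is strictly dominated by C2 (it gives Row strictly more in every row), so Column never plays it.
On the remaining 2×2 (I, III vs C2, C3):
Let Row play I with probability p. Expected payoff against C2: (-3)p + 3(1−p) = −6p + 3; against C3: 5p + 2(1−p) = 3p + 2.
Setting these equal: −6p + 3 = 3p + 2 ⇒ −9p = -1 ⇒ p = 1/9, and the value is (-6)·(1/9) + 3 = 7/3.
For Column: with q = P(C2), equating I's and III's payoffs gives −8q + 5 = q + 2 ⇒ q = 1/3.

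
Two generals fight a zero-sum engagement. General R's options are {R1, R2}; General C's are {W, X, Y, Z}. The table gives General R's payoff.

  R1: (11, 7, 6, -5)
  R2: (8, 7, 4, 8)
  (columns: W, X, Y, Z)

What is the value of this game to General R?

Row minima: R1 → -5, R2 → 4; maximin = 4.
Column maxima: W → 11, X → 7, Y → 6, Z → 8; minimax = 6.
4 ≠ 6, so there is no saddle point; optimal play is mixed.
W is strictly dominated by X (it gives General R strictly more in every row), so General C never plays it.
X is strictly dominated by Y (it gives General R strictly more in every row), so General C never plays it.
On the remaining 2×2 (R1, R2 vs Y, Z):
Let General R play R1 with probability p. Expected payoff against Y: 6p + 4(1−p) = 2p + 4; against Z: (-5)p + 8(1−p) = −13p + 8.
Setting these equal: 2p + 4 = −13p + 8 ⇒ 15p = 4 ⇒ p = 4/15, and the value is (2)·(4/15) + 4 = 68/15.
For General C: with q = P(Y), equating R1's and R2's payoffs gives 11q − 5 = −4q + 8 ⇒ q = 13/15.

68/15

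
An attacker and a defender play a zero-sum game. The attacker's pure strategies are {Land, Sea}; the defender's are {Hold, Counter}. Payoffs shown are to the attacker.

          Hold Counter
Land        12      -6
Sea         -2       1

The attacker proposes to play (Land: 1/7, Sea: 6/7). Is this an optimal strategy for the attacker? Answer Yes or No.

Against Hold this mix gives (1/7)·12 + (6/7)·(-2) = 0.
Against Counter this mix gives (1/7)·(-6) + (6/7)·1 = 0.
All of the defender's active replies (Hold, Counter) yield 0, and no column does worse for the attacker. The mix makes the defender indifferent and guarantees 0, so it is optimal.

Yes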